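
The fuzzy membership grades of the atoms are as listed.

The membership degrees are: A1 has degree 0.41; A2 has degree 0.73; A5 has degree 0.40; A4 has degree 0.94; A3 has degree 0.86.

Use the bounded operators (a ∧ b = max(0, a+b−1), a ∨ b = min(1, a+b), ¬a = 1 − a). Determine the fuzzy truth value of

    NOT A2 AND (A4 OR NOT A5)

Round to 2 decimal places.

0.27

NOT A2 = 1 − 0.73 = 0.27
NOT A5 = 1 − 0.40 = 0.60
A4 OR NOT A5 = min(1, a+b) on (0.94, 0.60) = 1.00
NOT A2 AND (A4 OR NOT A5) = max(0, a+b−1) on (0.27, 1.00) = 0.27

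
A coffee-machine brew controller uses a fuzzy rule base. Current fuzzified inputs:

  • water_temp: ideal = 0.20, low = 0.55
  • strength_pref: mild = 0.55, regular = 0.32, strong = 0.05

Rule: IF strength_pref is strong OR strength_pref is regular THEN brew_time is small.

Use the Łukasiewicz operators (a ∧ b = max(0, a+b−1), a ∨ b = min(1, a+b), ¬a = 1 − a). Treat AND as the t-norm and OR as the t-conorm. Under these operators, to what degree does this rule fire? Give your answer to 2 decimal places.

0.37

firing strength: strong=0.05, regular=0.32; OR[min(1, a+b)] → w = 0.37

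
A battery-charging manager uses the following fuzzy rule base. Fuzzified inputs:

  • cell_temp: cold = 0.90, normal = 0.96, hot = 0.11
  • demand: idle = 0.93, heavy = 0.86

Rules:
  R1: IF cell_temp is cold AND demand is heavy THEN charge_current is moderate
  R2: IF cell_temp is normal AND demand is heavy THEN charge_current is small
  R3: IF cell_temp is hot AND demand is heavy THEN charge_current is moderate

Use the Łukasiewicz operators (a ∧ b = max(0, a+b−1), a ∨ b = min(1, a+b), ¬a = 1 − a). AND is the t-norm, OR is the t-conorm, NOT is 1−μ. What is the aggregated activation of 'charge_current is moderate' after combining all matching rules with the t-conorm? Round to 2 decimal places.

0.76

R1: cold=0.90, heavy=0.86; AND[max(0, a+b−1)] → w = 0.76
R2: normal=0.96, heavy=0.86; AND[max(0, a+b−1)] → w = 0.82
R3: hot=0.11, heavy=0.86; AND[max(0, a+b−1)] → w = 0.00
Rules with consequent 'moderate': {R1, R3} → strengths 0.76, 0.00
Aggregate via t-conorm [min(1, a+b)]: 0.76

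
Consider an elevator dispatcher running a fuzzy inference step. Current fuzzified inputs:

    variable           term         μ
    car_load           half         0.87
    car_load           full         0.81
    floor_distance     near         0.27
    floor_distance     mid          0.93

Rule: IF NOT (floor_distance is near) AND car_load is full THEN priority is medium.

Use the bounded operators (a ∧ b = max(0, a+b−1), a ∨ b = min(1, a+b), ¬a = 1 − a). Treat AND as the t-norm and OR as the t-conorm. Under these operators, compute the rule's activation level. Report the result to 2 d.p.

0.54

firing strength: ¬near=1−0.27=0.73, full=0.81; AND[max(0, a+b−1)] → w = 0.54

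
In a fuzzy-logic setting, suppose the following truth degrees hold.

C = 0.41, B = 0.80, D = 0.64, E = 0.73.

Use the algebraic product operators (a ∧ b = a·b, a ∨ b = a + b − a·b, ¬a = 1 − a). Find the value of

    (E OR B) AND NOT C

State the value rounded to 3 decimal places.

0.558

E OR B = a + b − a·b on (0.7300, 0.8000) = 0.9460
NOT C = 1 − 0.4100 = 0.5900
(E OR B) AND NOT C = a·b on (0.9460, 0.5900) = 0.5581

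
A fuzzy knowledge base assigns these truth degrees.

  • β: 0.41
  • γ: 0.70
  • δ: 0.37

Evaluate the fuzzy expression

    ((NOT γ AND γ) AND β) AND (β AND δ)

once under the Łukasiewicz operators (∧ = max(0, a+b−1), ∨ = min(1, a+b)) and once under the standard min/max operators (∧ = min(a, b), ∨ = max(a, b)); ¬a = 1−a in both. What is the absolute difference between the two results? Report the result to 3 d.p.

0.300

Under Łukasiewicz:
  NOT γ = 1 − 0.70 = 0.30
  NOT γ AND γ = max(0, a+b−1) on (0.30, 0.70) = 0.00
  (NOT γ AND γ) AND β = max(0, a+b−1) on (0.00, 0.41) = 0.00
  β AND δ = max(0, a+b−1) on (0.41, 0.37) = 0.00
  ((NOT γ AND γ) AND β) AND (β AND δ) = max(0, a+b−1) on (0.00, 0.00) = 0.00
  → value = 0.0000
Under standard min/max:
  NOT γ = 1 − 0.70 = 0.30
  NOT γ AND γ = min(a, b) on (0.30, 0.70) = 0.30
  (NOT γ AND γ) AND β = min(a, b) on (0.30, 0.41) = 0.30
  β AND δ = min(a, b) on (0.41, 0.37) = 0.37
  ((NOT γ AND γ) AND β) AND (β AND δ) = min(a, b) on (0.30, 0.37) = 0.30
  → value = 0.3000
|0.0000 − 0.3000| = 0.300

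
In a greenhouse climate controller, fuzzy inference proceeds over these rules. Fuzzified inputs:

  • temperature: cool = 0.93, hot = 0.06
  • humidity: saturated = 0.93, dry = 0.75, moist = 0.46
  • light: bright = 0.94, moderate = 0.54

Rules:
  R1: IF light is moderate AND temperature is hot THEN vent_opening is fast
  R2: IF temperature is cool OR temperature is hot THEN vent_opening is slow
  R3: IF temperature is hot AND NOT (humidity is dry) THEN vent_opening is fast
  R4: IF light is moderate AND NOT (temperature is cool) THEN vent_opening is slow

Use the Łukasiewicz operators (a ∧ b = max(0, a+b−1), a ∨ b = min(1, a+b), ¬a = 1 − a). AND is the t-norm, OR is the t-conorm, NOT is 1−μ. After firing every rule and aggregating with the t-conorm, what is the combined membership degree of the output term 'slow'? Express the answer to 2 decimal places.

R1: moderate=0.54, hot=0.06; AND[max(0, a+b−1)] → w = 0.00
R2: cool=0.93, hot=0.06; OR[min(1, a+b)] → w = 0.99
R3: hot=0.06, ¬dry=1−0.75=0.25; AND[max(0, a+b−1)] → w = 0.00
R4: moderate=0.54, ¬cool=1−0.93=0.07; AND[max(0, a+b−1)] → w = 0.00
Rules with consequent 'slow': {R2, R4} → strengths 0.99, 0.00
Aggregate via t-conorm [min(1, a+b)]: 0.99

0.99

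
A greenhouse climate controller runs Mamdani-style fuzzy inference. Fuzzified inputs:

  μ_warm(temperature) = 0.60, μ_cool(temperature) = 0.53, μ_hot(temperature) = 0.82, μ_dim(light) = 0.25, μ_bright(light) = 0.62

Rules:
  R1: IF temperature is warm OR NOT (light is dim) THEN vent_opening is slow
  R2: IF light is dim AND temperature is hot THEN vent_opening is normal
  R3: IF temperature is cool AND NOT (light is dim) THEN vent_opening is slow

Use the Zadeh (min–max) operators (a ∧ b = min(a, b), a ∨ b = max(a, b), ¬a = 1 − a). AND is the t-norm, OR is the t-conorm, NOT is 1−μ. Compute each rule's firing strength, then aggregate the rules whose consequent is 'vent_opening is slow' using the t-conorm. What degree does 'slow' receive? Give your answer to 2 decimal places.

R1: warm=0.60, ¬dim=1−0.25=0.75; OR[max(a, b)] → w = 0.75
R2: dim=0.25, hot=0.82; AND[min(a, b)] → w = 0.25
R3: cool=0.53, ¬dim=1−0.25=0.75; AND[min(a, b)] → w = 0.53
Rules with consequent 'slow': {R1, R3} → strengths 0.75, 0.53
Aggregate via t-conorm [max(a, b)]: 0.75

0.75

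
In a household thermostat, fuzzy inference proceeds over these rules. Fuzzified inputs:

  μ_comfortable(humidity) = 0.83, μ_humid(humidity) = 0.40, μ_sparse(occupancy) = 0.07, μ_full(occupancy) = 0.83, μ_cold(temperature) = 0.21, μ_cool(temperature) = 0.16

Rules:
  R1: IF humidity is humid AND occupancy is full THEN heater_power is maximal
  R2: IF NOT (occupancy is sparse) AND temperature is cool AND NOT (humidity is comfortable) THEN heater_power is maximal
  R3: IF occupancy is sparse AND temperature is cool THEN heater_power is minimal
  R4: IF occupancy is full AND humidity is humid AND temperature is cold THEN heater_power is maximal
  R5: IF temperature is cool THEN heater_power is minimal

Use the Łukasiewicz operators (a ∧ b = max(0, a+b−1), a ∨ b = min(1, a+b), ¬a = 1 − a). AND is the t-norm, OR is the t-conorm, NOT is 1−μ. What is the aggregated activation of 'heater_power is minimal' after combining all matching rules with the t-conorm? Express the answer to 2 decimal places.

0.16

R1: humid=0.40, full=0.83; AND[max(0, a+b−1)] → w = 0.23
R2: ¬sparse=1−0.07=0.93, cool=0.16, ¬comfortable=1−0.83=0.17; AND[max(0, a+b−1)] → w = 0.00
R3: sparse=0.07, cool=0.16; AND[max(0, a+b−1)] → w = 0.00
R4: full=0.83, humid=0.40, cold=0.21; AND[max(0, a+b−1)] → w = 0.00
R5: cool=0.16 → w = 0.16
Rules with consequent 'minimal': {R3, R5} → strengths 0.00, 0.16
Aggregate via t-conorm [min(1, a+b)]: 0.16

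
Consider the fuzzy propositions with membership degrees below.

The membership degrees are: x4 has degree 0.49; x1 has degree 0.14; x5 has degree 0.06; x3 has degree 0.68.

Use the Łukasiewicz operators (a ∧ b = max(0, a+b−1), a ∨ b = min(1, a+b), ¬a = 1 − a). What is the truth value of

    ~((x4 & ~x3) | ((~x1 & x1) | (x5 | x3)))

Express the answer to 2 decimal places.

~x3 = 1 − 0.68 = 0.32
x4 & ~x3 = max(0, a+b−1) on (0.49, 0.32) = 0.00
~x1 = 1 − 0.14 = 0.86
~x1 & x1 = max(0, a+b−1) on (0.86, 0.14) = 0.00
x5 | x3 = min(1, a+b) on (0.06, 0.68) = 0.74
(~x1 & x1) | (x5 | x3) = min(1, a+b) on (0.00, 0.74) = 0.74
(x4 & ~x3) | ((~x1 & x1) | (x5 | x3)) = min(1, a+b) on (0.00, 0.74) = 0.74
~((x4 & ~x3) | ((~x1 & x1) | (x5 | x3))) = 1 − 0.74 = 0.26

0.26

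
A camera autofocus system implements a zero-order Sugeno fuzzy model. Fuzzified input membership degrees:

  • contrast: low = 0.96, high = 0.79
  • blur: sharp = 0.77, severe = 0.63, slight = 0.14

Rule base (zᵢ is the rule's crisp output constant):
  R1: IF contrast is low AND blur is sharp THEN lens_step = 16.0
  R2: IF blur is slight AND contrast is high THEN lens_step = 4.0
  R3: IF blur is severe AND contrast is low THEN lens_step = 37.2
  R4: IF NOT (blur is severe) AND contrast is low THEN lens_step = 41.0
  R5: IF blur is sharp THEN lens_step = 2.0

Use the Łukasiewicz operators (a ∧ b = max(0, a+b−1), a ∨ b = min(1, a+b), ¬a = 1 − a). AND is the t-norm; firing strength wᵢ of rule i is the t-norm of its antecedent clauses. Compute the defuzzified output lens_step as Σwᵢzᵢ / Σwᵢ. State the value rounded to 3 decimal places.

R1 (z=16.0): low=0.96, sharp=0.77; AND[max(0, a+b−1)] → w = 0.73
R2 (z=4.0): slight=0.14, high=0.79; AND[max(0, a+b−1)] → w = 0.00
R3 (z=37.2): severe=0.63, low=0.96; AND[max(0, a+b−1)] → w = 0.59
R4 (z=41.0): ¬severe=1−0.63=0.37, low=0.96; AND[max(0, a+b−1)] → w = 0.33
R5 (z=2.0): sharp=0.77 → w = 0.77
Weighted average = (0.73·16.0 + 0.00·4.0 + 0.59·37.2 + 0.33·41.0 + 0.77·2.0) / (0.73 + 0.00 + 0.59 + 0.33 + 0.77)
  = 48.6980 / 2.4200 = 20.123

20.123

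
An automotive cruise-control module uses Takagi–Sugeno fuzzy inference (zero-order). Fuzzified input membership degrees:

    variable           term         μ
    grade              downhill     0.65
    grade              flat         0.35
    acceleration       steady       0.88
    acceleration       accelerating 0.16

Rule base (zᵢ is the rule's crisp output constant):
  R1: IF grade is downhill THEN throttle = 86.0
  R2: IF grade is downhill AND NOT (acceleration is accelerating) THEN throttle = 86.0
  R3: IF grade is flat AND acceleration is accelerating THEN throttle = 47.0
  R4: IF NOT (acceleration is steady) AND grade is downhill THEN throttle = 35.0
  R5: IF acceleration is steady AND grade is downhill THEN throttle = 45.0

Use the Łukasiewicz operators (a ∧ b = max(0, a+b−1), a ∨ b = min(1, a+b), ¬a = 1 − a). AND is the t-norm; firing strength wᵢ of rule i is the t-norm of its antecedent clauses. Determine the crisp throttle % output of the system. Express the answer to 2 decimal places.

72.99

R1 (z=86.0): downhill=0.65 → w = 0.65
R2 (z=86.0): downhill=0.65, ¬accelerating=1−0.16=0.84; AND[max(0, a+b−1)] → w = 0.49
R3 (z=47.0): flat=0.35, accelerating=0.16; AND[max(0, a+b−1)] → w = 0.00
R4 (z=35.0): ¬steady=1−0.88=0.12, downhill=0.65; AND[max(0, a+b−1)] → w = 0.00
R5 (z=45.0): steady=0.88, downhill=0.65; AND[max(0, a+b−1)] → w = 0.53
Weighted average = (0.65·86.0 + 0.49·86.0 + 0.00·47.0 + 0.00·35.0 + 0.53·45.0) / (0.65 + 0.49 + 0.00 + 0.00 + 0.53)
  = 121.8900 / 1.6700 = 72.99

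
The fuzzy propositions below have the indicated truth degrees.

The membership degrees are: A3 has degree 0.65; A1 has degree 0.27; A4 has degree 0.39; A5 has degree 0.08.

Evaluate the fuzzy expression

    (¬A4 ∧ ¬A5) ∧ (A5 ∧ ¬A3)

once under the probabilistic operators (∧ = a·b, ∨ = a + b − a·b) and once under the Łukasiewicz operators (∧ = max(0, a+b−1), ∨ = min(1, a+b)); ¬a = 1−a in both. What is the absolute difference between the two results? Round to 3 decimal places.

Under probabilistic:
  ¬A4 = 1 − 0.3900 = 0.6100
  ¬A5 = 1 − 0.0800 = 0.9200
  ¬A4 ∧ ¬A5 = a·b on (0.6100, 0.9200) = 0.5612
  ¬A3 = 1 − 0.6500 = 0.3500
  A5 ∧ ¬A3 = a·b on (0.0800, 0.3500) = 0.0280
  (¬A4 ∧ ¬A5) ∧ (A5 ∧ ¬A3) = a·b on (0.5612, 0.0280) = 0.0157
  → value = 0.0157
Under Łukasiewicz:
  ¬A4 = 1 − 0.39 = 0.61
  ¬A5 = 1 − 0.08 = 0.92
  ¬A4 ∧ ¬A5 = max(0, a+b−1) on (0.61, 0.92) = 0.53
  ¬A3 = 1 − 0.65 = 0.35
  A5 ∧ ¬A3 = max(0, a+b−1) on (0.08, 0.35) = 0.00
  (¬A4 ∧ ¬A5) ∧ (A5 ∧ ¬A3) = max(0, a+b−1) on (0.53, 0.00) = 0.00
  → value = 0.0000
|0.0157 − 0.0000| = 0.016

0.016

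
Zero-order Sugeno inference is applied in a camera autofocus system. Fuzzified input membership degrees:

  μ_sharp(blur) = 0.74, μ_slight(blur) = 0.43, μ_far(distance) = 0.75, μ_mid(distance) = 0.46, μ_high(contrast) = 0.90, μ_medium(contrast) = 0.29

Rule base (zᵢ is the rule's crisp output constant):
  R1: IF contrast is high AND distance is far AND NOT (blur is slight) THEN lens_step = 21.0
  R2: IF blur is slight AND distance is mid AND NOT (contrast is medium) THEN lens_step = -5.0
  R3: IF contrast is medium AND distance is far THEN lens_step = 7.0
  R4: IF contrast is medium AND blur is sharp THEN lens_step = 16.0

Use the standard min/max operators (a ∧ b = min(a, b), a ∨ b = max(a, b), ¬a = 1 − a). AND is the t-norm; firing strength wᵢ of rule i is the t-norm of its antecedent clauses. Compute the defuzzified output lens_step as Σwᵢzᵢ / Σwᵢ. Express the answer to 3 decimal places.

10.437

R1 (z=21.0): high=0.90, far=0.75, ¬slight=1−0.43=0.57; AND[min(a, b)] → w = 0.57
R2 (z=-5.0): slight=0.43, mid=0.46, ¬medium=1−0.29=0.71; AND[min(a, b)] → w = 0.43
R3 (z=7.0): medium=0.29, far=0.75; AND[min(a, b)] → w = 0.29
R4 (z=16.0): medium=0.29, sharp=0.74; AND[min(a, b)] → w = 0.29
Weighted average = (0.57·21.0 + 0.43·-5.0 + 0.29·7.0 + 0.29·16.0) / (0.57 + 0.43 + 0.29 + 0.29)
  = 16.4900 / 1.5800 = 10.437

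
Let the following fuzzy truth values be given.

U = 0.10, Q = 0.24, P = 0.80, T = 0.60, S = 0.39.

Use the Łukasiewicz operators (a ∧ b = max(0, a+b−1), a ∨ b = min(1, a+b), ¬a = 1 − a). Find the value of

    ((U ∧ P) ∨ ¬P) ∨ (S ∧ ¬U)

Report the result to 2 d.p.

U ∧ P = max(0, a+b−1) on (0.10, 0.80) = 0.00
¬P = 1 − 0.80 = 0.20
(U ∧ P) ∨ ¬P = min(1, a+b) on (0.00, 0.20) = 0.20
¬U = 1 − 0.10 = 0.90
S ∧ ¬U = max(0, a+b−1) on (0.39, 0.90) = 0.29
((U ∧ P) ∨ ¬P) ∨ (S ∧ ¬U) = min(1, a+b) on (0.20, 0.29) = 0.49

0.49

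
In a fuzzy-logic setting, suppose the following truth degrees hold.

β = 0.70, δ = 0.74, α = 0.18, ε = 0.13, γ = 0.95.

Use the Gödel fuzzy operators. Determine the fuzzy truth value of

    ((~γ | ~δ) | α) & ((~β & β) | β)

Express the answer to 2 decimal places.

~γ = 1 − 0.95 = 0.05
~δ = 1 − 0.74 = 0.26
~γ | ~δ = max(a, b) on (0.05, 0.26) = 0.26
(~γ | ~δ) | α = max(a, b) on (0.26, 0.18) = 0.26
~β = 1 − 0.70 = 0.30
~β & β = min(a, b) on (0.30, 0.70) = 0.30
(~β & β) | β = max(a, b) on (0.30, 0.70) = 0.70
((~γ | ~δ) | α) & ((~β & β) | β) = min(a, b) on (0.26, 0.70) = 0.26

0.26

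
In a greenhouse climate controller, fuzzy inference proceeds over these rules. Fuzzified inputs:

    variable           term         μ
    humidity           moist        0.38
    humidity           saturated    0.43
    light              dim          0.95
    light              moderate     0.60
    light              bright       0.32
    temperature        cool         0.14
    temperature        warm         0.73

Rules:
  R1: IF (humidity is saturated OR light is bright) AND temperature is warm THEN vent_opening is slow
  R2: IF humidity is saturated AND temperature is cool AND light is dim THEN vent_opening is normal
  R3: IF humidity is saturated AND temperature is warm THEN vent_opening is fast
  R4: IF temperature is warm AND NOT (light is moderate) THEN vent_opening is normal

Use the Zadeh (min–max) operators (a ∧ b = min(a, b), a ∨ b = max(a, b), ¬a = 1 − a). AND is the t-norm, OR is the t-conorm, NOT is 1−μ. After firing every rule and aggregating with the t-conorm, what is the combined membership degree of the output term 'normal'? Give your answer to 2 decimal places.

0.40

R1: (saturated=0.43 OR bright=0.32) = 0.43; AND[min(a, b)] with warm=0.73 → w = 0.43
R2: saturated=0.43, cool=0.14, dim=0.95; AND[min(a, b)] → w = 0.14
R3: saturated=0.43, warm=0.73; AND[min(a, b)] → w = 0.43
R4: warm=0.73, ¬moderate=1−0.60=0.40; AND[min(a, b)] → w = 0.40
Rules with consequent 'normal': {R2, R4} → strengths 0.14, 0.40
Aggregate via t-conorm [max(a, b)]: 0.40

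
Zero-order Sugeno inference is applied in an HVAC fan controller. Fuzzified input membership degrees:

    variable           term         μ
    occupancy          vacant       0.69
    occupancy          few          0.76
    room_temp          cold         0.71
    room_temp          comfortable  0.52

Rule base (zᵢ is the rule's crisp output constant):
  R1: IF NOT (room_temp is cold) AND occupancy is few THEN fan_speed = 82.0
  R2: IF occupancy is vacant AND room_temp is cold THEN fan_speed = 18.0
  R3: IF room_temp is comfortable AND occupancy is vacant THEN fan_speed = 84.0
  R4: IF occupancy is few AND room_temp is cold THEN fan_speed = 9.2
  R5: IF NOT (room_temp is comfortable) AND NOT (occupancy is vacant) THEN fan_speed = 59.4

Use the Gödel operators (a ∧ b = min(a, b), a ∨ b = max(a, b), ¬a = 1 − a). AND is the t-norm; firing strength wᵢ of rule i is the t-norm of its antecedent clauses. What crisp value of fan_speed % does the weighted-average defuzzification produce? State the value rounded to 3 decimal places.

41.598

R1 (z=82.0): ¬cold=1−0.71=0.29, few=0.76; AND[min(a, b)] → w = 0.29
R2 (z=18.0): vacant=0.69, cold=0.71; AND[min(a, b)] → w = 0.69
R3 (z=84.0): comfortable=0.52, vacant=0.69; AND[min(a, b)] → w = 0.52
R4 (z=9.2): few=0.76, cold=0.71; AND[min(a, b)] → w = 0.71
R5 (z=59.4): ¬comfortable=1−0.52=0.48, ¬vacant=1−0.69=0.31; AND[min(a, b)] → w = 0.31
Weighted average = (0.29·82.0 + 0.69·18.0 + 0.52·84.0 + 0.71·9.2 + 0.31·59.4) / (0.29 + 0.69 + 0.52 + 0.71 + 0.31)
  = 104.8260 / 2.5200 = 41.598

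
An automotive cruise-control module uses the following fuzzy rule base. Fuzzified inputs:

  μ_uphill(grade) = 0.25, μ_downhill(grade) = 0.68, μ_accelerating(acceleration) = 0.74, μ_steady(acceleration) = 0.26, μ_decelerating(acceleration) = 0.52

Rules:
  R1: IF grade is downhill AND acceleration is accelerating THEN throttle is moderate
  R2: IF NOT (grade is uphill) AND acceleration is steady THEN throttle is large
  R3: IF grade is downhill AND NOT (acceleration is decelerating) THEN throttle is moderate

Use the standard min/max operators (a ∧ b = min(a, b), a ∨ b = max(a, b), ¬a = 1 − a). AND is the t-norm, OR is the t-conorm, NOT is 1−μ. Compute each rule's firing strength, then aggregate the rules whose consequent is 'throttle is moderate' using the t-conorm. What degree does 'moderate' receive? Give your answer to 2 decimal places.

0.68

R1: downhill=0.68, accelerating=0.74; AND[min(a, b)] → w = 0.68
R2: ¬uphill=1−0.25=0.75, steady=0.26; AND[min(a, b)] → w = 0.26
R3: downhill=0.68, ¬decelerating=1−0.52=0.48; AND[min(a, b)] → w = 0.48
Rules with consequent 'moderate': {R1, R3} → strengths 0.68, 0.48
Aggregate via t-conorm [max(a, b)]: 0.68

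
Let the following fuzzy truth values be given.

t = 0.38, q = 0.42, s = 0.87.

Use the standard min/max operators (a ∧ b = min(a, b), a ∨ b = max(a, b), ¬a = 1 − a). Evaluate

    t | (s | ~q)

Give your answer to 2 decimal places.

~q = 1 − 0.42 = 0.58
s | ~q = max(a, b) on (0.87, 0.58) = 0.87
t | (s | ~q) = max(a, b) on (0.38, 0.87) = 0.87

0.87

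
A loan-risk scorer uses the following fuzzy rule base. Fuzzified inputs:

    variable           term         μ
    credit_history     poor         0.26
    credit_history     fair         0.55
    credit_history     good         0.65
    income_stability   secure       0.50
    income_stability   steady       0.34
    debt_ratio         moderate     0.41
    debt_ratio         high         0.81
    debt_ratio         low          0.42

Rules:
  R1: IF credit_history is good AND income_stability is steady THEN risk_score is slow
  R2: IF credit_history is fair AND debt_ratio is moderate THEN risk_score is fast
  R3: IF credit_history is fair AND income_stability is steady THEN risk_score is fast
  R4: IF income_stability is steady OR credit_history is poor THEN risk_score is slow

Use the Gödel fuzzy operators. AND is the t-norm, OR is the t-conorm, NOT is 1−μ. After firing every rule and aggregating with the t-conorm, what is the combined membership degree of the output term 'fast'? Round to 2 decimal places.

R1: good=0.65, steady=0.34; AND[min(a, b)] → w = 0.34
R2: fair=0.55, moderate=0.41; AND[min(a, b)] → w = 0.41
R3: fair=0.55, steady=0.34; AND[min(a, b)] → w = 0.34
R4: steady=0.34, poor=0.26; OR[max(a, b)] → w = 0.34
Rules with consequent 'fast': {R2, R3} → strengths 0.41, 0.34
Aggregate via t-conorm [max(a, b)]: 0.41

0.41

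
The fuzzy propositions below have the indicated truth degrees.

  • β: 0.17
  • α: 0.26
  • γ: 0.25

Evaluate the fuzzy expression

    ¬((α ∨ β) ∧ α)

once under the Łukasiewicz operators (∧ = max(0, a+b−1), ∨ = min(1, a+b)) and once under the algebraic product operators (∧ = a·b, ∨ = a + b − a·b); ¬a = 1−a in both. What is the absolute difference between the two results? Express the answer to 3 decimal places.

0.100

Under Łukasiewicz:
  α ∨ β = min(1, a+b) on (0.26, 0.17) = 0.43
  (α ∨ β) ∧ α = max(0, a+b−1) on (0.43, 0.26) = 0.00
  ¬((α ∨ β) ∧ α) = 1 − 0.00 = 1.00
  → value = 1.0000
Under algebraic product:
  α ∨ β = a + b − a·b on (0.2600, 0.1700) = 0.3858
  (α ∨ β) ∧ α = a·b on (0.3858, 0.2600) = 0.1003
  ¬((α ∨ β) ∧ α) = 1 − 0.1003 = 0.8997
  → value = 0.8997
|1.0000 − 0.8997| = 0.100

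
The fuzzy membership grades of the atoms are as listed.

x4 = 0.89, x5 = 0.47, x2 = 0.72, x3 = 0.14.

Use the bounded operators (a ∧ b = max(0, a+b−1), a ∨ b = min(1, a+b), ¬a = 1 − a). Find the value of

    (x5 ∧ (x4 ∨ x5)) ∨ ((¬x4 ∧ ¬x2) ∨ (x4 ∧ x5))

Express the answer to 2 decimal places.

0.83

x4 ∨ x5 = min(1, a+b) on (0.89, 0.47) = 1.00
x5 ∧ (x4 ∨ x5) = max(0, a+b−1) on (0.47, 1.00) = 0.47
¬x4 = 1 − 0.89 = 0.11
¬x2 = 1 − 0.72 = 0.28
¬x4 ∧ ¬x2 = max(0, a+b−1) on (0.11, 0.28) = 0.00
x4 ∧ x5 = max(0, a+b−1) on (0.89, 0.47) = 0.36
(¬x4 ∧ ¬x2) ∨ (x4 ∧ x5) = min(1, a+b) on (0.00, 0.36) = 0.36
(x5 ∧ (x4 ∨ x5)) ∨ ((¬x4 ∧ ¬x2) ∨ (x4 ∧ x5)) = min(1, a+b) on (0.47, 0.36) = 0.83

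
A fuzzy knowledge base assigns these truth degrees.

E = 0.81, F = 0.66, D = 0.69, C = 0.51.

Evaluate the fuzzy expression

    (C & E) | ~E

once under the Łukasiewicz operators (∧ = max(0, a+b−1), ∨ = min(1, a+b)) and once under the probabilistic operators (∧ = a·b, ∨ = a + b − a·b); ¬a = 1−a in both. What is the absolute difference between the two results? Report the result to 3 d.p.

0.015

Under Łukasiewicz:
  C & E = max(0, a+b−1) on (0.51, 0.81) = 0.32
  ~E = 1 − 0.81 = 0.19
  (C & E) | ~E = min(1, a+b) on (0.32, 0.19) = 0.51
  → value = 0.5100
Under probabilistic:
  C & E = a·b on (0.5100, 0.8100) = 0.4131
  ~E = 1 − 0.8100 = 0.1900
  (C & E) | ~E = a + b − a·b on (0.4131, 0.1900) = 0.5246
  → value = 0.5246
|0.5100 − 0.5246| = 0.015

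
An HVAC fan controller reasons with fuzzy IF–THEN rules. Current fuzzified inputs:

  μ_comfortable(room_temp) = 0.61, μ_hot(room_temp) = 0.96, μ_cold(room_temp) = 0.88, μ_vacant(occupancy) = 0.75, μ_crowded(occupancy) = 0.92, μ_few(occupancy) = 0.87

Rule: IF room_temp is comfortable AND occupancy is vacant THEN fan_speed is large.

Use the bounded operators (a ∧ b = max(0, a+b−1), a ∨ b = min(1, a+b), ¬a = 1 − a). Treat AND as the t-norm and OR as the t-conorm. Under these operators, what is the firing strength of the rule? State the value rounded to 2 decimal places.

firing strength: comfortable=0.61, vacant=0.75; AND[max(0, a+b−1)] → w = 0.36

0.36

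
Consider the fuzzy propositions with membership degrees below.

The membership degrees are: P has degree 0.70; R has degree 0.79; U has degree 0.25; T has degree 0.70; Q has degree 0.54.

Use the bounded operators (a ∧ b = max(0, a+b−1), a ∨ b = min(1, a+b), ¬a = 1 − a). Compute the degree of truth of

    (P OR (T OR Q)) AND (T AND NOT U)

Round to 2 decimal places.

0.45

T OR Q = min(1, a+b) on (0.70, 0.54) = 1.00
P OR (T OR Q) = min(1, a+b) on (0.70, 1.00) = 1.00
NOT U = 1 − 0.25 = 0.75
T AND NOT U = max(0, a+b−1) on (0.70, 0.75) = 0.45
(P OR (T OR Q)) AND (T AND NOT U) = max(0, a+b−1) on (1.00, 0.45) = 0.45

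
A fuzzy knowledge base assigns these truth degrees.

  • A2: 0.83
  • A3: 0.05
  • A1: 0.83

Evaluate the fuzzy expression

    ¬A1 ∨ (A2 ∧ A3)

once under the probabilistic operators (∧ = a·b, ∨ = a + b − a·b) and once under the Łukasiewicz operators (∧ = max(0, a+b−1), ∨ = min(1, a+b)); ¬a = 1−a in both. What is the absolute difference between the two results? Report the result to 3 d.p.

0.034

Under probabilistic:
  ¬A1 = 1 − 0.8300 = 0.1700
  A2 ∧ A3 = a·b on (0.8300, 0.0500) = 0.0415
  ¬A1 ∨ (A2 ∧ A3) = a + b − a·b on (0.1700, 0.0415) = 0.2044
  → value = 0.2044
Under Łukasiewicz:
  ¬A1 = 1 − 0.83 = 0.17
  A2 ∧ A3 = max(0, a+b−1) on (0.83, 0.05) = 0.00
  ¬A1 ∨ (A2 ∧ A3) = min(1, a+b) on (0.17, 0.00) = 0.17
  → value = 0.1700
|0.2044 − 0.1700| = 0.034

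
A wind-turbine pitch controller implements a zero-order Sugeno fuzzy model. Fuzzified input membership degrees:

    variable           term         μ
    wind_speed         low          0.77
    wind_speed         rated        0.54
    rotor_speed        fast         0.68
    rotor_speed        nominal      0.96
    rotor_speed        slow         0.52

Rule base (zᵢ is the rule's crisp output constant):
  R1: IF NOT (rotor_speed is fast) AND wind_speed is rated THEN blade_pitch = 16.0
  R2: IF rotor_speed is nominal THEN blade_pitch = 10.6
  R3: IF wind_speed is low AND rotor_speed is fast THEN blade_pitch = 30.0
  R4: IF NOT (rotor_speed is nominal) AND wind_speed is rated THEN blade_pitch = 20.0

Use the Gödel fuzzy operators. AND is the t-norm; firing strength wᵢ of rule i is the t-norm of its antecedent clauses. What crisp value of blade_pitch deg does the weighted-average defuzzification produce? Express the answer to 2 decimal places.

18.25

R1 (z=16.0): ¬fast=1−0.68=0.32, rated=0.54; AND[min(a, b)] → w = 0.32
R2 (z=10.6): nominal=0.96 → w = 0.96
R3 (z=30.0): low=0.77, fast=0.68; AND[min(a, b)] → w = 0.68
R4 (z=20.0): ¬nominal=1−0.96=0.04, rated=0.54; AND[min(a, b)] → w = 0.04
Weighted average = (0.32·16.0 + 0.96·10.6 + 0.68·30.0 + 0.04·20.0) / (0.32 + 0.96 + 0.68 + 0.04)
  = 36.4960 / 2.0000 = 18.25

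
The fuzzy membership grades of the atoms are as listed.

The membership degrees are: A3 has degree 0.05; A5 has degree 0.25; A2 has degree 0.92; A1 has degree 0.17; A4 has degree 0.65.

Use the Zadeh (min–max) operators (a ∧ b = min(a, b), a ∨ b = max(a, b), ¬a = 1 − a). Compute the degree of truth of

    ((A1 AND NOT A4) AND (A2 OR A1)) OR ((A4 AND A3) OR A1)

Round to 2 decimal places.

0.17

NOT A4 = 1 − 0.65 = 0.35
A1 AND NOT A4 = min(a, b) on (0.17, 0.35) = 0.17
A2 OR A1 = max(a, b) on (0.92, 0.17) = 0.92
(A1 AND NOT A4) AND (A2 OR A1) = min(a, b) on (0.17, 0.92) = 0.17
A4 AND A3 = min(a, b) on (0.65, 0.05) = 0.05
(A4 AND A3) OR A1 = max(a, b) on (0.05, 0.17) = 0.17
((A1 AND NOT A4) AND (A2 OR A1)) OR ((A4 AND A3) OR A1) = max(a, b) on (0.17, 0.17) = 0.17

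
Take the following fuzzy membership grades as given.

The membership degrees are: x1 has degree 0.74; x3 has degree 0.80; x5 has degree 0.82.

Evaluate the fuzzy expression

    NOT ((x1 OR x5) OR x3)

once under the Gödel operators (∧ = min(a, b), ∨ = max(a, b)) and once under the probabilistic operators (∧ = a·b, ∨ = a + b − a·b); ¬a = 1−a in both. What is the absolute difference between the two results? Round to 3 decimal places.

0.171

Under Gödel:
  x1 OR x5 = max(a, b) on (0.74, 0.82) = 0.82
  (x1 OR x5) OR x3 = max(a, b) on (0.82, 0.80) = 0.82
  NOT ((x1 OR x5) OR x3) = 1 − 0.82 = 0.18
  → value = 0.1800
Under probabilistic:
  x1 OR x5 = a + b − a·b on (0.7400, 0.8200) = 0.9532
  (x1 OR x5) OR x3 = a + b − a·b on (0.9532, 0.8000) = 0.9906
  NOT ((x1 OR x5) OR x3) = 1 − 0.9906 = 0.0094
  → value = 0.0094
|0.1800 − 0.0094| = 0.171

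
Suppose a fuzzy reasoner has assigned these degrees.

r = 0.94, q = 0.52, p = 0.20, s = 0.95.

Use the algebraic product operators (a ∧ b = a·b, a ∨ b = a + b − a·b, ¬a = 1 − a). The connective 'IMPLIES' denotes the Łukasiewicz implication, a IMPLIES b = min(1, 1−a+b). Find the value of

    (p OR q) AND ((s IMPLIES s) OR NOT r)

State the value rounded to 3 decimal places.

0.616

p OR q = a + b − a·b on (0.2000, 0.5200) = 0.6160
s IMPLIES s  [Łukasiewicz: min(1, 1−a+b)] with a=0.9500, b=0.9500 → 1.0000
NOT r = 1 − 0.9400 = 0.0600
(s IMPLIES s) OR NOT r = a + b − a·b on (1.0000, 0.0600) = 1.0000
(p OR q) AND ((s IMPLIES s) OR NOT r) = a·b on (0.6160, 1.0000) = 0.6160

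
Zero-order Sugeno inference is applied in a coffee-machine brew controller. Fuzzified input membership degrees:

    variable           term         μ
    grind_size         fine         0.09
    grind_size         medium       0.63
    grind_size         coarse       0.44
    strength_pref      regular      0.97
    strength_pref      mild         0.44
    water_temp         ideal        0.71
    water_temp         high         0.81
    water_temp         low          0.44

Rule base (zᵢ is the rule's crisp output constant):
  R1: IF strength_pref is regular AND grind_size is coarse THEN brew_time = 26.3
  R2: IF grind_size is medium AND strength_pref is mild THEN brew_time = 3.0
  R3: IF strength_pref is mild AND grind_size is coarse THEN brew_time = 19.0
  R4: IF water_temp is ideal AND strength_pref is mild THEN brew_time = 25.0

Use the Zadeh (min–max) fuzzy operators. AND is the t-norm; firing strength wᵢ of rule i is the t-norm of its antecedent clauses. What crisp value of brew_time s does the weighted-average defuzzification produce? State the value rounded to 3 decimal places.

R1 (z=26.3): regular=0.97, coarse=0.44; AND[min(a, b)] → w = 0.44
R2 (z=3.0): medium=0.63, mild=0.44; AND[min(a, b)] → w = 0.44
R3 (z=19.0): mild=0.44, coarse=0.44; AND[min(a, b)] → w = 0.44
R4 (z=25.0): ideal=0.71, mild=0.44; AND[min(a, b)] → w = 0.44
Weighted average = (0.44·26.3 + 0.44·3.0 + 0.44·19.0 + 0.44·25.0) / (0.44 + 0.44 + 0.44 + 0.44)
  = 32.2520 / 1.7600 = 18.325

18.325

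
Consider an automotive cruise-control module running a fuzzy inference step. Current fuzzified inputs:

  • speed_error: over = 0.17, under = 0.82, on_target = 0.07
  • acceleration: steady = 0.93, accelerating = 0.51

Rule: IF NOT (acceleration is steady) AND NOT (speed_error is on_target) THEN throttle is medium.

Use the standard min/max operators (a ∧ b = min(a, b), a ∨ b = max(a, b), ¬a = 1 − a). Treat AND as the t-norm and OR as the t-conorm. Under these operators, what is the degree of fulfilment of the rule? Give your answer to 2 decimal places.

firing strength: ¬steady=1−0.93=0.07, ¬on_target=1−0.07=0.93; AND[min(a, b)] → w = 0.07

0.07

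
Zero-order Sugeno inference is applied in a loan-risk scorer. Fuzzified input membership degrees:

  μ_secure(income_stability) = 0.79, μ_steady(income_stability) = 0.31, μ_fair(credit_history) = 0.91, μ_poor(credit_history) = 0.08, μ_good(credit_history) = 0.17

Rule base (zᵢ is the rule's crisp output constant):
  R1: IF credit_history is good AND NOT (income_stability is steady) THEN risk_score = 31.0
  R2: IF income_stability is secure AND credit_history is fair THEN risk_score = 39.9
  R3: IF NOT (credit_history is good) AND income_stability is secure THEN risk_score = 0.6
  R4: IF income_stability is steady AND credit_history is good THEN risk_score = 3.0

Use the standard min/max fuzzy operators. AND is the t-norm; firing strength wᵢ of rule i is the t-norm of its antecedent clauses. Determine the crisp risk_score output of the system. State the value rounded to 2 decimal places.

R1 (z=31.0): good=0.17, ¬steady=1−0.31=0.69; AND[min(a, b)] → w = 0.17
R2 (z=39.9): secure=0.79, fair=0.91; AND[min(a, b)] → w = 0.79
R3 (z=0.6): ¬good=1−0.17=0.83, secure=0.79; AND[min(a, b)] → w = 0.79
R4 (z=3.0): steady=0.31, good=0.17; AND[min(a, b)] → w = 0.17
Weighted average = (0.17·31.0 + 0.79·39.9 + 0.79·0.6 + 0.17·3.0) / (0.17 + 0.79 + 0.79 + 0.17)
  = 37.7750 / 1.9200 = 19.67

19.67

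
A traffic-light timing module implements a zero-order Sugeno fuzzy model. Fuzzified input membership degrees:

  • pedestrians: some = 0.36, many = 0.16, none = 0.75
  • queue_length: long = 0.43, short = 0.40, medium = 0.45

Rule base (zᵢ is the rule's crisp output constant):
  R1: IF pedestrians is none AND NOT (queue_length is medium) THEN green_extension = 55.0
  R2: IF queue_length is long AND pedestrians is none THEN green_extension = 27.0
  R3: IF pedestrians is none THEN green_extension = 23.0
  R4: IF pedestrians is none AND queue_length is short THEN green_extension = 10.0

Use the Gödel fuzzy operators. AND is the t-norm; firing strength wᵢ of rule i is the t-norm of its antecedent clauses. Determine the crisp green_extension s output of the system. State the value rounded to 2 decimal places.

R1 (z=55.0): none=0.75, ¬medium=1−0.45=0.55; AND[min(a, b)] → w = 0.55
R2 (z=27.0): long=0.43, none=0.75; AND[min(a, b)] → w = 0.43
R3 (z=23.0): none=0.75 → w = 0.75
R4 (z=10.0): none=0.75, short=0.40; AND[min(a, b)] → w = 0.40
Weighted average = (0.55·55.0 + 0.43·27.0 + 0.75·23.0 + 0.40·10.0) / (0.55 + 0.43 + 0.75 + 0.40)
  = 63.1100 / 2.1300 = 29.63

29.63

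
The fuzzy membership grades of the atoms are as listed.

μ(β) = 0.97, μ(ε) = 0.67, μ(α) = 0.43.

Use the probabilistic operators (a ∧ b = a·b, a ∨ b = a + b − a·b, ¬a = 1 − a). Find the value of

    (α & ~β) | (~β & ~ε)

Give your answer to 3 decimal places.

0.023

~β = 1 − 0.9700 = 0.0300
α & ~β = a·b on (0.4300, 0.0300) = 0.0129
~β = 1 − 0.9700 = 0.0300
~ε = 1 − 0.6700 = 0.3300
~β & ~ε = a·b on (0.0300, 0.3300) = 0.0099
(α & ~β) | (~β & ~ε) = a + b − a·b on (0.0129, 0.0099) = 0.0227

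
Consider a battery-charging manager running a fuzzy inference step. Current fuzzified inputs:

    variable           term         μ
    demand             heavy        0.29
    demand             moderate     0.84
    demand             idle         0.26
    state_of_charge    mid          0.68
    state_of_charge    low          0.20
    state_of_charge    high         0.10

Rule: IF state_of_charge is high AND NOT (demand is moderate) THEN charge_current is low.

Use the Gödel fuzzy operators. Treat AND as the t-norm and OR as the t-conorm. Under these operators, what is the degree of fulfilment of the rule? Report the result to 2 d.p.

firing strength: high=0.10, ¬moderate=1−0.84=0.16; AND[min(a, b)] → w = 0.10

0.10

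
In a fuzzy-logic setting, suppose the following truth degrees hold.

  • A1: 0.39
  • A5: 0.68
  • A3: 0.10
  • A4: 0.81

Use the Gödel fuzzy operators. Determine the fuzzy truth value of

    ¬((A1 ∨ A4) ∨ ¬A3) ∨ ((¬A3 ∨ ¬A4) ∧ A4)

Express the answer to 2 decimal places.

A1 ∨ A4 = max(a, b) on (0.39, 0.81) = 0.81
¬A3 = 1 − 0.10 = 0.90
(A1 ∨ A4) ∨ ¬A3 = max(a, b) on (0.81, 0.90) = 0.90
¬((A1 ∨ A4) ∨ ¬A3) = 1 − 0.90 = 0.10
¬A3 = 1 − 0.10 = 0.90
¬A4 = 1 − 0.81 = 0.19
¬A3 ∨ ¬A4 = max(a, b) on (0.90, 0.19) = 0.90
(¬A3 ∨ ¬A4) ∧ A4 = min(a, b) on (0.90, 0.81) = 0.81
¬((A1 ∨ A4) ∨ ¬A3) ∨ ((¬A3 ∨ ¬A4) ∧ A4) = max(a, b) on (0.10, 0.81) = 0.81

0.81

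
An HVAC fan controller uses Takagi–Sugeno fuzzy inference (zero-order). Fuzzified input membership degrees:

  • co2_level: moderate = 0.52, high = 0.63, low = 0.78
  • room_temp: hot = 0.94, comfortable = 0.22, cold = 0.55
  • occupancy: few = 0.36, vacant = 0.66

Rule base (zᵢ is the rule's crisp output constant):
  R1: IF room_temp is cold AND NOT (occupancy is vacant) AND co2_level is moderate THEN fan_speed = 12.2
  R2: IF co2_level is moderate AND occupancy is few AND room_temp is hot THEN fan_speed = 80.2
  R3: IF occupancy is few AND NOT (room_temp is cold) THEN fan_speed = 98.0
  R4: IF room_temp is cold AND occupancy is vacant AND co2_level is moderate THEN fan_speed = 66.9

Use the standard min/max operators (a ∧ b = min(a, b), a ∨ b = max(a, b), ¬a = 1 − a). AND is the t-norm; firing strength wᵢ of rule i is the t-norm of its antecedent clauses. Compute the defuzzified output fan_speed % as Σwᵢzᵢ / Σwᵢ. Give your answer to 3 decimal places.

R1 (z=12.2): cold=0.55, ¬vacant=1−0.66=0.34, moderate=0.52; AND[min(a, b)] → w = 0.34
R2 (z=80.2): moderate=0.52, few=0.36, hot=0.94; AND[min(a, b)] → w = 0.36
R3 (z=98.0): few=0.36, ¬cold=1−0.55=0.45; AND[min(a, b)] → w = 0.36
R4 (z=66.9): cold=0.55, vacant=0.66, moderate=0.52; AND[min(a, b)] → w = 0.52
Weighted average = (0.34·12.2 + 0.36·80.2 + 0.36·98.0 + 0.52·66.9) / (0.34 + 0.36 + 0.36 + 0.52)
  = 103.0880 / 1.5800 = 65.246

65.246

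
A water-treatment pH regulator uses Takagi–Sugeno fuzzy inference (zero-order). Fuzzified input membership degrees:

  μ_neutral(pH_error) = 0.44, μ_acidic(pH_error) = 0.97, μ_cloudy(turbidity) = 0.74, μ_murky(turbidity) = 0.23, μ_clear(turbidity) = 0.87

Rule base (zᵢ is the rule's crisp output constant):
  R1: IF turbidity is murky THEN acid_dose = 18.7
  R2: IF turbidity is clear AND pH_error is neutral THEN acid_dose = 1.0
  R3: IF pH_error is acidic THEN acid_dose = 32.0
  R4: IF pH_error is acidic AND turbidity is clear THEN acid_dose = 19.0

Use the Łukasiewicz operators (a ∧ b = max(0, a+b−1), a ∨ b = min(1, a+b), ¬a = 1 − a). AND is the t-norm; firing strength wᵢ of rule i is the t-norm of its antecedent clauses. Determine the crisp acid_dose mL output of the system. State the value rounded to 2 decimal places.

R1 (z=18.7): murky=0.23 → w = 0.23
R2 (z=1.0): clear=0.87, neutral=0.44; AND[max(0, a+b−1)] → w = 0.31
R3 (z=32.0): acidic=0.97 → w = 0.97
R4 (z=19.0): acidic=0.97, clear=0.87; AND[max(0, a+b−1)] → w = 0.84
Weighted average = (0.23·18.7 + 0.31·1.0 + 0.97·32.0 + 0.84·19.0) / (0.23 + 0.31 + 0.97 + 0.84)
  = 51.6110 / 2.3500 = 21.96

21.96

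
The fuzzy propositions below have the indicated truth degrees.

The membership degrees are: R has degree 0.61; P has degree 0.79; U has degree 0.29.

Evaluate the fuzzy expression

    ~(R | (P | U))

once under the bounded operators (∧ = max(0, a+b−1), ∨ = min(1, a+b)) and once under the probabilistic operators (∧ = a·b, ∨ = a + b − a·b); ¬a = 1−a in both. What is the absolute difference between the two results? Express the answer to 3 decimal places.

Under bounded:
  P | U = min(1, a+b) on (0.79, 0.29) = 1.00
  R | (P | U) = min(1, a+b) on (0.61, 1.00) = 1.00
  ~(R | (P | U)) = 1 − 1.00 = 0.00
  → value = 0.0000
Under probabilistic:
  P | U = a + b − a·b on (0.7900, 0.2900) = 0.8509
  R | (P | U) = a + b − a·b on (0.6100, 0.8509) = 0.9419
  ~(R | (P | U)) = 1 − 0.9419 = 0.0581
  → value = 0.0581
|0.0000 − 0.0581| = 0.058

0.058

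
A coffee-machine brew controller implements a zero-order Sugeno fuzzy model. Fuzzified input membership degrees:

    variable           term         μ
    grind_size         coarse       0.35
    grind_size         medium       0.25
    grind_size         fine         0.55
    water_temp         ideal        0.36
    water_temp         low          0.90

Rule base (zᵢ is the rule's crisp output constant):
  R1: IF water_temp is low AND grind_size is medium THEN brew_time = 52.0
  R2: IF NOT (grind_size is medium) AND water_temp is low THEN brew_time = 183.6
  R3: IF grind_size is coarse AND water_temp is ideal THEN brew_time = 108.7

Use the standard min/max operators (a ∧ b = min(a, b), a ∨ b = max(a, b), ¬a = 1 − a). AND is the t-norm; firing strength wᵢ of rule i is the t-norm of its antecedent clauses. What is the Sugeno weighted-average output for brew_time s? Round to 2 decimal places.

R1 (z=52.0): low=0.90, medium=0.25; AND[min(a, b)] → w = 0.25
R2 (z=183.6): ¬medium=1−0.25=0.75, low=0.90; AND[min(a, b)] → w = 0.75
R3 (z=108.7): coarse=0.35, ideal=0.36; AND[min(a, b)] → w = 0.35
Weighted average = (0.25·52.0 + 0.75·183.6 + 0.35·108.7) / (0.25 + 0.75 + 0.35)
  = 188.7450 / 1.3500 = 139.81

139.81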